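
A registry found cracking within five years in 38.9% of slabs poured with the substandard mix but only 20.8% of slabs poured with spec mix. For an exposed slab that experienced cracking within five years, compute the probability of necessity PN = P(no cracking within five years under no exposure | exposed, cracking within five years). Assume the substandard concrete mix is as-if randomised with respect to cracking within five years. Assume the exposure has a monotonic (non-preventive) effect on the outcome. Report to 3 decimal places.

PN ≈ 0.465

p₁ = 0.389, p₀ = 0.208.
Under exogeneity and monotonicity, PN = (p₁ − p₀) / p₁.
PN = (0.389 − 0.208) / 0.389 = 0.181 / 0.389 ≈ 0.4653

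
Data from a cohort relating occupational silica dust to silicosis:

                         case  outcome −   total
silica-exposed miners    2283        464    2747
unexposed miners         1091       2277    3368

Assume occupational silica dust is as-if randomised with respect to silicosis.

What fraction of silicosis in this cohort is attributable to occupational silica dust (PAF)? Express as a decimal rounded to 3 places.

PAF ≈ 0.413

p₁ = P(outcome | exposed) = 2283/2747 = 0.83109
p₀ = P(outcome | unexposed) = 1091/3368 = 0.32393
Exposure prevalence π = 2747/6115 = 0.44922; overall risk P(Y=1) = 0.55176.
Under exogeneity, PAF = [P(Y=1) − p₀]/P(Y=1).
PAF = (0.55176 − 0.32393) / 0.55176 ≈ 0.4129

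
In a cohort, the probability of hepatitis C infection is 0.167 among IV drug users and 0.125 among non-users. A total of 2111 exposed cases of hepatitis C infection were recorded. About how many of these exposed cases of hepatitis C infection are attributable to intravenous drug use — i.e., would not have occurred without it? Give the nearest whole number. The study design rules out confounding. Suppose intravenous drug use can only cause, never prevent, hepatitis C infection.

Let p₁ = 0.167, p₀ = 0.125.
PN = (p₁ − p₀)/p₁ = (0.167 − 0.125) / 0.167 ≈ 0.25150.
Attributable cases ≈ PN × (exposed cases) = 0.25150 × 2111 ≈ 530.91.

about 531 cases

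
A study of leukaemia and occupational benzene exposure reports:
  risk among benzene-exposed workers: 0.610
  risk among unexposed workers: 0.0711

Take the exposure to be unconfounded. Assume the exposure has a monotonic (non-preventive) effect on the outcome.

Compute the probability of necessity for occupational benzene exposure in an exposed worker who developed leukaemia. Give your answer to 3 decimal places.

PN ≈ 0.883

Let p₁ = 0.61, p₀ = 0.0711.
Under exogeneity and monotonicity, PN = (p₁ − p₀) / p₁.
PN = (0.61 − 0.0711) / 0.61 = 0.5389 / 0.61 ≈ 0.8834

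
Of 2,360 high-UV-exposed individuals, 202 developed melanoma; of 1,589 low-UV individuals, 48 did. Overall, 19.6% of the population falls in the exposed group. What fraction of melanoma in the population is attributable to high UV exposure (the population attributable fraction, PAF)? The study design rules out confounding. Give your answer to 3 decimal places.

p₁ = P(outcome | exposed) = 202/2360 = 0.085593
p₀ = P(outcome | unexposed) = 48/1589 = 0.030208
Overall risk P(Y=1) = π·p₁ + (1−π)·p₀ = 0.196×0.085593 + 0.804×0.030208 = 0.041063.
Under exogeneity, PAF = [P(Y=1) − p₀] / P(Y=1).
PAF = (0.041063 − 0.030208) / 0.041063 ≈ 0.2644

PAF ≈ 0.264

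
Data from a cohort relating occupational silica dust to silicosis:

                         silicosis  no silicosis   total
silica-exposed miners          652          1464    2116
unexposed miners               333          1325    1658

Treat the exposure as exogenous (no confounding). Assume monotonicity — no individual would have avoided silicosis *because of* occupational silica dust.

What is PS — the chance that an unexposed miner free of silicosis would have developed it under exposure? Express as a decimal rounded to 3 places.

PS ≈ 0.134

p₁ = P(outcome | exposed) = 652/2116 = 0.30813
p₀ = P(outcome | unexposed) = 333/1658 = 0.20084
Under exogeneity and monotonicity, PS = (p₁ − p₀) / (1 − p₀).
PS = (0.30813 − 0.20084) / (1 − 0.20084) = 0.10728 / 0.79916 ≈ 0.1342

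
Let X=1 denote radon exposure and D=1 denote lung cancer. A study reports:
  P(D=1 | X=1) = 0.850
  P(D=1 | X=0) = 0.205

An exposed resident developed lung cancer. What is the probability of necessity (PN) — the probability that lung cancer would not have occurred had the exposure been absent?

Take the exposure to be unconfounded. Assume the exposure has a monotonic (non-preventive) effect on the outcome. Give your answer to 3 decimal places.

Let p₁ = 0.85, p₀ = 0.205.
Under exogeneity and monotonicity, PN = (p₁ − p₀) / p₁.
PN = (0.85 − 0.205) / 0.85 = 0.645 / 0.85 ≈ 0.7588

PN ≈ 0.759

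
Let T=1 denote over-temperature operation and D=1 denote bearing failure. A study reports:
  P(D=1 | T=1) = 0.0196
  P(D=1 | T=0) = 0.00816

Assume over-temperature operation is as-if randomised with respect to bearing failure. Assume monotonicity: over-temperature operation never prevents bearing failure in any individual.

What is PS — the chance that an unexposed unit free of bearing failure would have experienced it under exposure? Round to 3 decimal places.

PS ≈ 0.012

Let p₁ = 0.0196, p₀ = 0.00816.
Under exogeneity and monotonicity, PS = (p₁ − p₀) / (1 − p₀).
PS = (0.0196 − 0.00816) / (1 − 0.00816) = 0.01144 / 0.99184 ≈ 0.0115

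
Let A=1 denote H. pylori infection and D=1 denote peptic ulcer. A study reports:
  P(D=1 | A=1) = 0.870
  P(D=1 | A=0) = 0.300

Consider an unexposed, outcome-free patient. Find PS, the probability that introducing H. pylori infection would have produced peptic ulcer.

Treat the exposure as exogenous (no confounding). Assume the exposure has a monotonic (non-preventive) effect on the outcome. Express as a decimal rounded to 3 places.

Let p₁ = 0.87, p₀ = 0.3.
Under exogeneity and monotonicity, PS = (p₁ − p₀) / (1 − p₀).
PS = (0.87 − 0.3) / (1 − 0.3) = 0.57 / 0.7 ≈ 0.8143

PS ≈ 0.814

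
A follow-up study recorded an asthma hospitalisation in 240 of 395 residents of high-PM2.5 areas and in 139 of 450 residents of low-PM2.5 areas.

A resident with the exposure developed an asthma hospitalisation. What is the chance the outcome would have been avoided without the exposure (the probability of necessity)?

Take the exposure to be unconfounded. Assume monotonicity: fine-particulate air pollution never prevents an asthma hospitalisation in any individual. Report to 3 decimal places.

PN ≈ 0.492

p₁ = P(outcome | exposed) = 240/395 = 0.60759
p₀ = P(outcome | unexposed) = 139/450 = 0.30889
Under exogeneity and monotonicity, PN = (p₁ − p₀) / p₁.
PN = (0.60759 − 0.30889) / 0.60759 = 0.29871 / 0.60759 ≈ 0.4916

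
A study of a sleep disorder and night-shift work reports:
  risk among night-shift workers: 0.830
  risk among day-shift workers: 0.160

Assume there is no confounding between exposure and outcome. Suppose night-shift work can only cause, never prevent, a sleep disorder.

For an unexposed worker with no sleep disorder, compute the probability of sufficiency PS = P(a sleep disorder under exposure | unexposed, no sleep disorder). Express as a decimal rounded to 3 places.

Let p₁ = 0.83, p₀ = 0.16.
Under exogeneity and monotonicity, PS = (p₁ − p₀) / (1 − p₀).
PS = (0.83 − 0.16) / (1 − 0.16) = 0.67 / 0.84 ≈ 0.7976

PS ≈ 0.798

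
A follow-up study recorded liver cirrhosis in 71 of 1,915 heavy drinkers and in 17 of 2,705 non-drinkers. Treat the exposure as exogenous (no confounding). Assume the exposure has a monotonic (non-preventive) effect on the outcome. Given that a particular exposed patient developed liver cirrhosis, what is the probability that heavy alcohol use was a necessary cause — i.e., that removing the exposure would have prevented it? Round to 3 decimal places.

p₁ = P(outcome | exposed) = 71/1915 = 0.037076
p₀ = P(outcome | unexposed) = 17/2705 = 0.0062847
Under exogeneity and monotonicity, PN = (p₁ − p₀) / p₁.
PN = (0.037076 − 0.0062847) / 0.037076 = 0.030791 / 0.037076 ≈ 0.8305

PN ≈ 0.830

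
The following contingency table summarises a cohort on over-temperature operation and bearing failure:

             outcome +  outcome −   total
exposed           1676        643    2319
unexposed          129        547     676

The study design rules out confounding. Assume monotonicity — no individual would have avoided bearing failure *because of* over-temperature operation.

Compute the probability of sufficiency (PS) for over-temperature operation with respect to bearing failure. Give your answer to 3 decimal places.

PS ≈ 0.657

p₁ = P(outcome | exposed) = 1676/2319 = 0.72273
p₀ = P(outcome | unexposed) = 129/676 = 0.19083
Under exogeneity and monotonicity, PS = (p₁ − p₀)/(1 − p₀).
PS = (0.72273 − 0.19083) / 0.80917 ≈ 0.6573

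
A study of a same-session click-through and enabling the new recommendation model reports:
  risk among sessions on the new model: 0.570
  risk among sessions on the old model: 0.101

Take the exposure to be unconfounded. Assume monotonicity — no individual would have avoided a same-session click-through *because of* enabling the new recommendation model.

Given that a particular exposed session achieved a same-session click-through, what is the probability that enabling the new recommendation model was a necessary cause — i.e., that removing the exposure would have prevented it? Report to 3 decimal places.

Let p₁ = 0.57, p₀ = 0.101.
Under exogeneity and monotonicity, PN = (p₁ − p₀) / p₁.
PN = (0.57 − 0.101) / 0.57 = 0.469 / 0.57 ≈ 0.8228

PN ≈ 0.823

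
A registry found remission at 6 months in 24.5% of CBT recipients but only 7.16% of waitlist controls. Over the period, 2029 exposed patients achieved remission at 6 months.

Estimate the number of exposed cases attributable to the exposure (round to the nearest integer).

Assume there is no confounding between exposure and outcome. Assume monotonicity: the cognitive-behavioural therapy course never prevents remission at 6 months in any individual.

about 1436 cases

p₁ = 0.245, p₀ = 0.0716.
PN = (p₁ − p₀)/p₁ = (0.245 − 0.0716) / 0.245 ≈ 0.70776.
Attributable cases ≈ PN × (exposed cases) = 0.70776 × 2029 ≈ 1436.04.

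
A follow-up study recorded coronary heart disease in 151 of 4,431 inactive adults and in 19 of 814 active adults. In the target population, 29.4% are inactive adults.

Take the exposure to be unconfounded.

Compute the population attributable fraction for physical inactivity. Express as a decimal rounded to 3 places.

PAF ≈ 0.119

p₁ = P(outcome | exposed) = 151/4431 = 0.034078
p₀ = P(outcome | unexposed) = 19/814 = 0.023342
Overall risk P(Y=1) = π·p₁ + (1−π)·p₀ = 0.294×0.034078 + 0.706×0.023342 = 0.026498.
Under exogeneity, PAF = [P(Y=1) − p₀] / P(Y=1).
PAF = (0.026498 − 0.023342) / 0.026498 ≈ 0.1191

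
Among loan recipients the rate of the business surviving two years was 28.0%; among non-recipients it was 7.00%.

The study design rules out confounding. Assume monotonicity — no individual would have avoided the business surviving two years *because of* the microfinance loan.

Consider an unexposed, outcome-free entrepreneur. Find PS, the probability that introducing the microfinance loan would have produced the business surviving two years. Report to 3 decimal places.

p₁ = 0.28, p₀ = 0.07.
Under exogeneity and monotonicity, PS = (p₁ − p₀) / (1 − p₀).
PS = (0.28 − 0.07) / (1 − 0.07) = 0.21 / 0.93 ≈ 0.2258

PS ≈ 0.226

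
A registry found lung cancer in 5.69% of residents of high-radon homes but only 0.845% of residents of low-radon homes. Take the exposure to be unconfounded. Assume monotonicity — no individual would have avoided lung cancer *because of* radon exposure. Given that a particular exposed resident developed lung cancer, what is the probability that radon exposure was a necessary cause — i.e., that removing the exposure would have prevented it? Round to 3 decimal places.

PN ≈ 0.851

p₁ = 0.0569, p₀ = 0.00845.
Under exogeneity and monotonicity, PN = (p₁ − p₀) / p₁.
PN = (0.0569 − 0.00845) / 0.0569 = 0.04845 / 0.0569 ≈ 0.8515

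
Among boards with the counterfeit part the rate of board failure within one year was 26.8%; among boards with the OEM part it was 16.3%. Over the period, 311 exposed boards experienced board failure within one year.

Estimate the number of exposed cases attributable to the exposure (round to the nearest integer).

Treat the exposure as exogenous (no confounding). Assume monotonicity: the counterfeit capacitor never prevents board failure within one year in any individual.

p₁ = 0.268, p₀ = 0.163.
PN = (p₁ − p₀)/p₁ = (0.268 − 0.163) / 0.268 ≈ 0.39179.
Attributable cases ≈ PN × (exposed cases) = 0.39179 × 311 ≈ 121.85.

about 122 cases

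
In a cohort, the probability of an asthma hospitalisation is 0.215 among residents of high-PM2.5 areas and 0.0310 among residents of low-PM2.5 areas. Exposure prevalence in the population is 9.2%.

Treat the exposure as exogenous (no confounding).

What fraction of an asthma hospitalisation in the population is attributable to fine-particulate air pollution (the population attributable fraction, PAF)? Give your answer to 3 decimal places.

Let p₁ = 0.215, p₀ = 0.031.
Overall risk P(Y=1) = π·p₁ + (1−π)·p₀ = 0.092×0.215 + 0.908×0.031 = 0.047928.
Under exogeneity, PAF = [P(Y=1) − p₀] / P(Y=1).
PAF = (0.047928 − 0.031) / 0.047928 ≈ 0.3532

PAF ≈ 0.353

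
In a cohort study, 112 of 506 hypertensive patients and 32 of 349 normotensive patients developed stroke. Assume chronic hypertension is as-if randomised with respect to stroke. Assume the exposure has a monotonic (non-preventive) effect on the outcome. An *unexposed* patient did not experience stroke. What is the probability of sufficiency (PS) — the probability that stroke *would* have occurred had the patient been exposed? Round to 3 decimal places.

PS ≈ 0.143

p₁ = P(outcome | exposed) = 112/506 = 0.22134
p₀ = P(outcome | unexposed) = 32/349 = 0.091691
Under exogeneity and monotonicity, PS = (p₁ − p₀) / (1 − p₀).
PS = (0.22134 − 0.091691) / (1 − 0.091691) = 0.12965 / 0.90831 ≈ 0.1427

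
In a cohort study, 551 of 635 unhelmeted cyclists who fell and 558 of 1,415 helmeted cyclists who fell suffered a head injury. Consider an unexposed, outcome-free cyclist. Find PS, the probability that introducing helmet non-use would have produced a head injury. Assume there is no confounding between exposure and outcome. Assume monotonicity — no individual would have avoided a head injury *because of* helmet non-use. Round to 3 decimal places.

PS ≈ 0.782

p₁ = P(outcome | exposed) = 551/635 = 0.86772
p₀ = P(outcome | unexposed) = 558/1415 = 0.39435
Under exogeneity and monotonicity, PS = (p₁ − p₀) / (1 − p₀).
PS = (0.86772 − 0.39435) / (1 − 0.39435) = 0.47337 / 0.60565 ≈ 0.7816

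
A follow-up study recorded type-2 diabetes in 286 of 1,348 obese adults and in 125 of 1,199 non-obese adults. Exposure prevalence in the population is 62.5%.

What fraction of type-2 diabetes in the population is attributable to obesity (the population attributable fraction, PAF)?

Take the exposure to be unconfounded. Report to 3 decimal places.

PAF ≈ 0.393

p₁ = P(outcome | exposed) = 286/1348 = 0.21217
p₀ = P(outcome | unexposed) = 125/1199 = 0.10425
Overall risk P(Y=1) = π·p₁ + (1−π)·p₀ = 0.625×0.21217 + 0.375×0.10425 = 0.1717.
Under exogeneity, PAF = [P(Y=1) − p₀] / P(Y=1).
PAF = (0.1717 − 0.10425) / 0.1717 ≈ 0.3928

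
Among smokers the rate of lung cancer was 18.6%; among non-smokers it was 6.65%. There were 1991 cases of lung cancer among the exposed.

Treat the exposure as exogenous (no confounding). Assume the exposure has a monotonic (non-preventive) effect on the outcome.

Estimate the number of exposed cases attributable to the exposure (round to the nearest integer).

p₁ = 0.186, p₀ = 0.0665.
PN = (p₁ − p₀)/p₁ = (0.186 − 0.0665) / 0.186 ≈ 0.64247.
Attributable cases ≈ PN × (exposed cases) = 0.64247 × 1991 ≈ 1279.16.

about 1279 cases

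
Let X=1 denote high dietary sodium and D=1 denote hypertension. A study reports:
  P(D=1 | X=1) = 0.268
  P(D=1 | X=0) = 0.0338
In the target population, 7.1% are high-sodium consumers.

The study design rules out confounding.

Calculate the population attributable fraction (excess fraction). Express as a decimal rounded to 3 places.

PAF ≈ 0.330

Let p₁ = 0.268, p₀ = 0.0338.
Overall risk P(Y=1) = π·p₁ + (1−π)·p₀ = 0.071×0.268 + 0.929×0.0338 = 0.050428.
Under exogeneity, PAF = [P(Y=1) − p₀] / P(Y=1).
PAF = (0.050428 − 0.0338) / 0.050428 ≈ 0.3297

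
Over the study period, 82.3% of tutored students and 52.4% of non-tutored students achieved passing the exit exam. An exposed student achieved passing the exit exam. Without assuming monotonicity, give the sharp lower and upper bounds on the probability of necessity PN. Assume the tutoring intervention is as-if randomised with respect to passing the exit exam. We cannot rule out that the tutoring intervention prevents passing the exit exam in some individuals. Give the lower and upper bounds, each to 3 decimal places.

p₁ = 0.823, p₀ = 0.524.
Under exogeneity alone the bounds on PN are max{0,(p₁−p₀)/p₁} ≤ PN ≤ min{1,(1−p₀)/p₁}.
  lower = (p₁ − p₀)/p₁ = 0.299 / 0.823 ≈ 0.3633
  upper = min{1, (1 − p₀)/p₁} = 0.476 / 0.823 ≈ 0.5784

0.363 ≤ PN ≤ 0.578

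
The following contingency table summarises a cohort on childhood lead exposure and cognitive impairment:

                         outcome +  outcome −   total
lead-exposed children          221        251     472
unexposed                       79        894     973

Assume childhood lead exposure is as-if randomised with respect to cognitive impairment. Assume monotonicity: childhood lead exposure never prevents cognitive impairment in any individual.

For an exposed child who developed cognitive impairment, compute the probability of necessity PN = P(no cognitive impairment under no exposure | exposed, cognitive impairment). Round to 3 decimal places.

p₁ = P(outcome | exposed) = 221/472 = 0.46822
p₀ = P(outcome | unexposed) = 79/973 = 0.081192
Under exogeneity and monotonicity, PN = (p₁ − p₀)/p₁.
PN = (0.46822 − 0.081192) / 0.46822 ≈ 0.8266

PN ≈ 0.827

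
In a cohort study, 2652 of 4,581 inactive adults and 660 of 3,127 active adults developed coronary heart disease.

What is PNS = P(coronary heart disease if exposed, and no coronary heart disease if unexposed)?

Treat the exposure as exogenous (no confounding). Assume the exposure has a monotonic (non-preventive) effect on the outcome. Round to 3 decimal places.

p₁ = P(outcome | exposed) = 2652/4581 = 0.57891
p₀ = P(outcome | unexposed) = 660/3127 = 0.21106
Under exogeneity and monotonicity, PNS = p₁ − p₀.
PNS = 0.57891 − 0.21106 = 0.36785

PNS ≈ 0.368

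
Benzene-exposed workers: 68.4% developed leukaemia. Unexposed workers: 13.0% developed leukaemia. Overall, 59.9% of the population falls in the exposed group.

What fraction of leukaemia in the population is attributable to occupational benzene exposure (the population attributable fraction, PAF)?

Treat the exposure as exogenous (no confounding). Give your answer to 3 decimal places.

PAF ≈ 0.719

p₁ = 0.684, p₀ = 0.13.
Overall risk P(Y=1) = π·p₁ + (1−π)·p₀ = 0.599×0.684 + 0.401×0.13 = 0.46185.
Under exogeneity, PAF = [P(Y=1) − p₀] / P(Y=1).
PAF = (0.46185 − 0.13) / 0.46185 ≈ 0.7185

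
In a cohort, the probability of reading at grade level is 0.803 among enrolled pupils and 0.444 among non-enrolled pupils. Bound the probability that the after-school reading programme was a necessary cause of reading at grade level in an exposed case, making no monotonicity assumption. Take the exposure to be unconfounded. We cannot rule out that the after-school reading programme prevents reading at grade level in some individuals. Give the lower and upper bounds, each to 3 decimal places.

Let p₁ = 0.803, p₀ = 0.444.
Under exogeneity alone the bounds on PN are max{0,(p₁−p₀)/p₁} ≤ PN ≤ min{1,(1−p₀)/p₁}.
  lower = (p₁ − p₀)/p₁ = 0.359 / 0.803 ≈ 0.4471
  upper = min{1, (1 − p₀)/p₁} = 0.556 / 0.803 ≈ 0.6924

0.447 ≤ PN ≤ 0.692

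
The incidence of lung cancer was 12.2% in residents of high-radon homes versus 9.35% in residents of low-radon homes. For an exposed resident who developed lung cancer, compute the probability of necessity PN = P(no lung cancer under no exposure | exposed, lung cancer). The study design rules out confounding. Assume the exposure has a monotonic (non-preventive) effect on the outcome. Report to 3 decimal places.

p₁ = 0.122, p₀ = 0.0935.
Under exogeneity and monotonicity, PN = (p₁ − p₀) / p₁.
PN = (0.122 − 0.0935) / 0.122 = 0.0285 / 0.122 ≈ 0.2336

PN ≈ 0.234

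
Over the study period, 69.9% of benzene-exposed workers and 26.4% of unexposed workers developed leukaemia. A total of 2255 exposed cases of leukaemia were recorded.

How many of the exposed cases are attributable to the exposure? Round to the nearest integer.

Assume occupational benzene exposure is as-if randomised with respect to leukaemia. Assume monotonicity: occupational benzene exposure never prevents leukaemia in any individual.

p₁ = 0.699, p₀ = 0.264.
PN = (p₁ − p₀)/p₁ = (0.699 − 0.264) / 0.699 ≈ 0.62232.
Attributable cases ≈ PN × (exposed cases) = 0.62232 × 2255 ≈ 1403.33.

about 1403 cases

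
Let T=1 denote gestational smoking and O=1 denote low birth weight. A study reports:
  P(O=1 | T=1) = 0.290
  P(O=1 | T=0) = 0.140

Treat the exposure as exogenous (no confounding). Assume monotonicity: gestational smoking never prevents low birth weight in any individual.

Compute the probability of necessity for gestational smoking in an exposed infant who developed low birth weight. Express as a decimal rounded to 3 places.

PN ≈ 0.517

Let p₁ = 0.29, p₀ = 0.14.
Under exogeneity and monotonicity, PN = (p₁ − p₀) / p₁.
PN = (0.29 − 0.14) / 0.29 = 0.15 / 0.29 ≈ 0.5172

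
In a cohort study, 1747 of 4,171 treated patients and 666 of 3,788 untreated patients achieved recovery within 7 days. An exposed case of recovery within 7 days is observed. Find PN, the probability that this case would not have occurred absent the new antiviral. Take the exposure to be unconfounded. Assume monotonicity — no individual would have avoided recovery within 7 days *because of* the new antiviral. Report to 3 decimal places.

PN ≈ 0.580

p₁ = P(outcome | exposed) = 1747/4171 = 0.41884
p₀ = P(outcome | unexposed) = 666/3788 = 0.17582
Under exogeneity and monotonicity, PN = (p₁ − p₀) / p₁.
PN = (0.41884 − 0.17582) / 0.41884 = 0.24303 / 0.41884 ≈ 0.5802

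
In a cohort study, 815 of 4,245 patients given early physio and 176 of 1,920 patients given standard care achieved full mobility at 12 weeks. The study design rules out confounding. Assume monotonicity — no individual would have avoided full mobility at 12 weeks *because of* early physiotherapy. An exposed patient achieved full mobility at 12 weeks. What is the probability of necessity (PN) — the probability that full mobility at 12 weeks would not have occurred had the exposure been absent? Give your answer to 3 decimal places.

p₁ = P(outcome | exposed) = 815/4245 = 0.19199
p₀ = P(outcome | unexposed) = 176/1920 = 0.091667
Under exogeneity and monotonicity, PN = (p₁ − p₀) / p₁.
PN = (0.19199 − 0.091667) / 0.19199 = 0.10032 / 0.19199 ≈ 0.5225

PN ≈ 0.523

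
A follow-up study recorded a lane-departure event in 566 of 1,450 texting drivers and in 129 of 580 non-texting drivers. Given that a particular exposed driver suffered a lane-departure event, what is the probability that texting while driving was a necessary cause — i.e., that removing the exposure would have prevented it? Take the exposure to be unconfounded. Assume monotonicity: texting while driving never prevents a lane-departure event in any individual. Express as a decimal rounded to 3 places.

PN ≈ 0.430

p₁ = P(outcome | exposed) = 566/1450 = 0.39034
p₀ = P(outcome | unexposed) = 129/580 = 0.22241
Under exogeneity and monotonicity, PN = (p₁ − p₀) / p₁.
PN = (0.39034 − 0.22241) / 0.39034 = 0.16793 / 0.39034 ≈ 0.4302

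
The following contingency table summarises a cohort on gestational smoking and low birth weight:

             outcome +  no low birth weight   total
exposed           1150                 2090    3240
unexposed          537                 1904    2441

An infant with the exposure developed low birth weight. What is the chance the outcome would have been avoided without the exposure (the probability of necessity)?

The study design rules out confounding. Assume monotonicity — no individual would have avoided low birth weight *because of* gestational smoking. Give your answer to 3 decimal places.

PN ≈ 0.380

p₁ = P(outcome | exposed) = 1150/3240 = 0.35494
p₀ = P(outcome | unexposed) = 537/2441 = 0.21999
Under exogeneity and monotonicity, PN = (p₁ − p₀)/p₁.
PN = (0.35494 − 0.21999) / 0.35494 ≈ 0.3802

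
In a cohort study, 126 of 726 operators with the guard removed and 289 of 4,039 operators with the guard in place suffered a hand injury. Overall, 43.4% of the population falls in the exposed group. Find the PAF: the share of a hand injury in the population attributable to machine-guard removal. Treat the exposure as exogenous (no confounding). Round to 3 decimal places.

PAF ≈ 0.382

p₁ = P(outcome | exposed) = 126/726 = 0.17355
p₀ = P(outcome | unexposed) = 289/4039 = 0.071552
Overall risk P(Y=1) = π·p₁ + (1−π)·p₀ = 0.434×0.17355 + 0.566×0.071552 = 0.11582.
Under exogeneity, PAF = [P(Y=1) − p₀] / P(Y=1).
PAF = (0.11582 − 0.071552) / 0.11582 ≈ 0.3822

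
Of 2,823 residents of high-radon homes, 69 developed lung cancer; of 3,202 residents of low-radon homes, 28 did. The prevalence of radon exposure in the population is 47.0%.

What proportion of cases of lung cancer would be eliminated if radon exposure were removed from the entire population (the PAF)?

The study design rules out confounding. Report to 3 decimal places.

PAF ≈ 0.458

p₁ = P(outcome | exposed) = 69/2823 = 0.024442
p₀ = P(outcome | unexposed) = 28/3202 = 0.0087445
Overall risk P(Y=1) = π·p₁ + (1−π)·p₀ = 0.47×0.024442 + 0.53×0.0087445 = 0.016122.
Under exogeneity, PAF = [P(Y=1) − p₀] / P(Y=1).
PAF = (0.016122 − 0.0087445) / 0.016122 ≈ 0.4576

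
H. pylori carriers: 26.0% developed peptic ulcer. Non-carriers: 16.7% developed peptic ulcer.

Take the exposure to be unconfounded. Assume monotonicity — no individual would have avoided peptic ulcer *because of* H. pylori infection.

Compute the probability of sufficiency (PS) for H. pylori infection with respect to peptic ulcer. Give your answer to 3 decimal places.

p₁ = 0.26, p₀ = 0.167.
Under exogeneity and monotonicity, PS = (p₁ − p₀) / (1 − p₀).
PS = (0.26 − 0.167) / (1 − 0.167) = 0.093 / 0.833 ≈ 0.1116

PS ≈ 0.112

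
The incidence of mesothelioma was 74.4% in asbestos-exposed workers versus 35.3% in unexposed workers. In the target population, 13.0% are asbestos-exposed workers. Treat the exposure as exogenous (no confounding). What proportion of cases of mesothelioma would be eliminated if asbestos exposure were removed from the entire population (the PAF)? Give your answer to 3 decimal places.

PAF ≈ 0.126

p₁ = 0.744, p₀ = 0.353.
Overall risk P(Y=1) = π·p₁ + (1−π)·p₀ = 0.13×0.744 + 0.87×0.353 = 0.40383.
Under exogeneity, PAF = [P(Y=1) − p₀] / P(Y=1).
PAF = (0.40383 − 0.353) / 0.40383 ≈ 0.1259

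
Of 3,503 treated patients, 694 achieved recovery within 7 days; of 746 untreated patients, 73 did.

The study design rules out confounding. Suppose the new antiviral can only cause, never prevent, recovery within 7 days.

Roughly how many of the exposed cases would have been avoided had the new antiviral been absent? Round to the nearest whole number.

about 351 cases

p₁ = P(outcome | exposed) = 694/3503 = 0.19812
p₀ = P(outcome | unexposed) = 73/746 = 0.097855
PN = (p₁ − p₀)/p₁ = (0.19812 − 0.097855) / 0.19812 ≈ 0.50607.
Attributable cases ≈ PN × (exposed cases) = 0.50607 × 694 ≈ 351.21.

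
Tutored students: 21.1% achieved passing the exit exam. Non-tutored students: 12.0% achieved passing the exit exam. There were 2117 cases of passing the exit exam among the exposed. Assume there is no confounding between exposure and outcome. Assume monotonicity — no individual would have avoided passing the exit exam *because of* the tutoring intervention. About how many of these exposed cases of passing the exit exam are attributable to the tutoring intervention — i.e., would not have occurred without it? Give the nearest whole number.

p₁ = 0.211, p₀ = 0.12.
PN = (p₁ − p₀)/p₁ = (0.211 − 0.12) / 0.211 ≈ 0.43128.
Attributable cases ≈ PN × (exposed cases) = 0.43128 × 2117 ≈ 913.02.

about 913 cases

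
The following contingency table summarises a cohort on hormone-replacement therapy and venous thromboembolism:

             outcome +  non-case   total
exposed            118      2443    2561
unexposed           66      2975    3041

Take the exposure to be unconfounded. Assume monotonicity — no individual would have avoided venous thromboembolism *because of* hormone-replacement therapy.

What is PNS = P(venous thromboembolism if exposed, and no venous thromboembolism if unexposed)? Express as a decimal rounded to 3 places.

PNS ≈ 0.024

p₁ = P(outcome | exposed) = 118/2561 = 0.046076
p₀ = P(outcome | unexposed) = 66/3041 = 0.021703
Under exogeneity and monotonicity, PNS = p₁ − p₀.
PNS = 0.046076 − 0.021703 = 0.024372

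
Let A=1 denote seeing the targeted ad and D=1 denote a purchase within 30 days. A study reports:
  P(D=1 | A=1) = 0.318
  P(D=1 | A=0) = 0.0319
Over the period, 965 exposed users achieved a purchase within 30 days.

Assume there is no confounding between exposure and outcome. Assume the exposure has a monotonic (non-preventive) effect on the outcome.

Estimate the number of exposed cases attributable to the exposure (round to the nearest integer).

about 868 cases

Let p₁ = 0.318, p₀ = 0.0319.
PN = (p₁ − p₀)/p₁ = (0.318 − 0.0319) / 0.318 ≈ 0.89969.
Attributable cases ≈ PN × (exposed cases) = 0.89969 × 965 ≈ 868.20.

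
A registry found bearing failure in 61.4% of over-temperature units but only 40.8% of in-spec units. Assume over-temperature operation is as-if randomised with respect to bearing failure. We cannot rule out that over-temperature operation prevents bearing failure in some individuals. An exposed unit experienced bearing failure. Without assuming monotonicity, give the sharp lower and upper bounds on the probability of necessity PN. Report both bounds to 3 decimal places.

p₁ = 0.614, p₀ = 0.408.
Under exogeneity alone the bounds on PN are max{0,(p₁−p₀)/p₁} ≤ PN ≤ min{1,(1−p₀)/p₁}.
  lower = (p₁ − p₀)/p₁ = 0.206 / 0.614 ≈ 0.3355
  upper = min{1, (1 − p₀)/p₁} = 0.592 / 0.614 ≈ 0.9642

0.336 ≤ PN ≤ 0.964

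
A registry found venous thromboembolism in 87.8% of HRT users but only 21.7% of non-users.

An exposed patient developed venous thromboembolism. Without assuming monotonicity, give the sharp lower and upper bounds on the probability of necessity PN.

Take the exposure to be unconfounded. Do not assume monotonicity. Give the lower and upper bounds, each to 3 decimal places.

0.753 ≤ PN ≤ 0.892

p₁ = 0.878, p₀ = 0.217.
Under exogeneity alone the bounds on PN are max{0,(p₁−p₀)/p₁} ≤ PN ≤ min{1,(1−p₀)/p₁}.
  lower = (p₁ − p₀)/p₁ = 0.661 / 0.878 ≈ 0.7528
  upper = min{1, (1 − p₀)/p₁} = 0.783 / 0.878 ≈ 0.8918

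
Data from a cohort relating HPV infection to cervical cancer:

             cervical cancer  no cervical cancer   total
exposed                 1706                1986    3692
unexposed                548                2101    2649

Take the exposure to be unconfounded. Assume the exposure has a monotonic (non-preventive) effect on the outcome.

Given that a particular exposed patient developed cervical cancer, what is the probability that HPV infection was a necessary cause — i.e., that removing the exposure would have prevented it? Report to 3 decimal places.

p₁ = P(outcome | exposed) = 1706/3692 = 0.46208
p₀ = P(outcome | unexposed) = 548/2649 = 0.20687
Under exogeneity and monotonicity, PN = (p₁ − p₀)/p₁.
PN = (0.46208 − 0.20687) / 0.46208 ≈ 0.5523

PN ≈ 0.552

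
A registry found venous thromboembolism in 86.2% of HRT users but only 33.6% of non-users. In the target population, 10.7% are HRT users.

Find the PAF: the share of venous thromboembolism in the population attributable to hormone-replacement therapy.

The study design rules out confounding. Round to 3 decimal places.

PAF ≈ 0.143

p₁ = 0.862, p₀ = 0.336.
Overall risk P(Y=1) = π·p₁ + (1−π)·p₀ = 0.107×0.862 + 0.893×0.336 = 0.39228.
Under exogeneity, PAF = [P(Y=1) − p₀] / P(Y=1).
PAF = (0.39228 − 0.336) / 0.39228 ≈ 0.1435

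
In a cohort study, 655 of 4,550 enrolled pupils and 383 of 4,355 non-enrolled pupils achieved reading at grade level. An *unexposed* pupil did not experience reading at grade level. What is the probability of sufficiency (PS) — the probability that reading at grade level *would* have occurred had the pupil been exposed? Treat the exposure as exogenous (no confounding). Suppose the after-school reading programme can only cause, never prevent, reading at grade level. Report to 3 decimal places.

p₁ = P(outcome | exposed) = 655/4550 = 0.14396
p₀ = P(outcome | unexposed) = 383/4355 = 0.087945
Under exogeneity and monotonicity, PS = (p₁ − p₀) / (1 − p₀).
PS = (0.14396 − 0.087945) / (1 − 0.087945) = 0.056011 / 0.91206 ≈ 0.0614

PS ≈ 0.061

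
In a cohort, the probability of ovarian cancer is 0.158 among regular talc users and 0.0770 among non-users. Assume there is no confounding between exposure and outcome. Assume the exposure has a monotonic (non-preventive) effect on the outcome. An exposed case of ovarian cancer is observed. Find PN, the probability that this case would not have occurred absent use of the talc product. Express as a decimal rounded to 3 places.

Let p₁ = 0.158, p₀ = 0.077.
Under exogeneity and monotonicity, PN = (p₁ − p₀) / p₁.
PN = (0.158 − 0.077) / 0.158 = 0.081 / 0.158 ≈ 0.5127

PN ≈ 0.513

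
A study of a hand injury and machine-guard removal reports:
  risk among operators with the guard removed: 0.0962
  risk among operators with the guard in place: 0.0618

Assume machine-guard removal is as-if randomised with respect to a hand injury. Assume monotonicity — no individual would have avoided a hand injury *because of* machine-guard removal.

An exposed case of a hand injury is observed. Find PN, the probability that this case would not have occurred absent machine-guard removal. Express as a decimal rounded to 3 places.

PN ≈ 0.358

Let p₁ = 0.0962, p₀ = 0.0618.
Under exogeneity and monotonicity, PN = (p₁ − p₀) / p₁.
PN = (0.0962 − 0.0618) / 0.0962 = 0.0344 / 0.0962 ≈ 0.3576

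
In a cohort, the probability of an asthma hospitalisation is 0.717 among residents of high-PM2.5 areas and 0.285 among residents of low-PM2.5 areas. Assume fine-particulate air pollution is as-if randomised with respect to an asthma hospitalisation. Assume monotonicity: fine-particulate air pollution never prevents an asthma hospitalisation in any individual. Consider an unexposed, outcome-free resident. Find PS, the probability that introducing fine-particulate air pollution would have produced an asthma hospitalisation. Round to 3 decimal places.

PS ≈ 0.604

Let p₁ = 0.717, p₀ = 0.285.
Under exogeneity and monotonicity, PS = (p₁ − p₀) / (1 − p₀).
PS = (0.717 − 0.285) / (1 − 0.285) = 0.432 / 0.715 ≈ 0.6042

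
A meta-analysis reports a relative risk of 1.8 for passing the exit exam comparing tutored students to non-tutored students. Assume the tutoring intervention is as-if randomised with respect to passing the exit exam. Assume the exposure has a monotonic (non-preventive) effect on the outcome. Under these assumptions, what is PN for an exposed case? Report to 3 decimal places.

Under exogeneity and monotonicity, PN = (RR − 1) / RR = 1 − 1/RR.
PN = (1.8 − 1) / 1.8 = 0.8 / 1.8 ≈ 0.4444

PN ≈ 0.444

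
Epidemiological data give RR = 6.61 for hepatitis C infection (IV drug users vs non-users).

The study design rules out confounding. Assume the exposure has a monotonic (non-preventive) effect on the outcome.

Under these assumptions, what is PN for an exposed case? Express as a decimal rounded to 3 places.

Under exogeneity and monotonicity, PN = (RR − 1) / RR = 1 − 1/RR.
PN = (6.61 − 1) / 6.61 = 5.61 / 6.61 ≈ 0.8487

PN ≈ 0.849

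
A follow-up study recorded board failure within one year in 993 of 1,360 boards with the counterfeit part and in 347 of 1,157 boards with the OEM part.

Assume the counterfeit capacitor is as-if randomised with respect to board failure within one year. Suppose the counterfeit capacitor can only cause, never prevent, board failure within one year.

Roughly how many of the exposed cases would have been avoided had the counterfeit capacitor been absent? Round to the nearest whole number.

about 585 cases

p₁ = P(outcome | exposed) = 993/1360 = 0.73015
p₀ = P(outcome | unexposed) = 347/1157 = 0.29991
PN = (p₁ − p₀)/p₁ = (0.73015 − 0.29991) / 0.73015 ≈ 0.58924.
Attributable cases ≈ PN × (exposed cases) = 0.58924 × 993 ≈ 585.12.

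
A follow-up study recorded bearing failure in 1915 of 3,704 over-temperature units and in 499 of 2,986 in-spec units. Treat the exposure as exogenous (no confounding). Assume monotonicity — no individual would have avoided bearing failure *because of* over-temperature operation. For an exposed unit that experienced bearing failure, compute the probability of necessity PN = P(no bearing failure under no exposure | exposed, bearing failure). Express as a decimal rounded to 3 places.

p₁ = P(outcome | exposed) = 1915/3704 = 0.51701
p₀ = P(outcome | unexposed) = 499/2986 = 0.16711
Under exogeneity and monotonicity, PN = (p₁ − p₀) / p₁.
PN = (0.51701 − 0.16711) / 0.51701 = 0.3499 / 0.51701 ≈ 0.6768

PN ≈ 0.677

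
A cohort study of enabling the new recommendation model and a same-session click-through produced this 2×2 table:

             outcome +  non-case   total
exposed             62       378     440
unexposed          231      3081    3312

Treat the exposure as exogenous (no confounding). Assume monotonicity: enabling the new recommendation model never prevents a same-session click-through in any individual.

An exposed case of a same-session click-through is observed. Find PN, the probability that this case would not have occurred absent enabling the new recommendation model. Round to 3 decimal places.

p₁ = P(outcome | exposed) = 62/440 = 0.14091
p₀ = P(outcome | unexposed) = 231/3312 = 0.069746
Under exogeneity and monotonicity, PN = (p₁ − p₀)/p₁.
PN = (0.14091 − 0.069746) / 0.14091 ≈ 0.5050

PN ≈ 0.505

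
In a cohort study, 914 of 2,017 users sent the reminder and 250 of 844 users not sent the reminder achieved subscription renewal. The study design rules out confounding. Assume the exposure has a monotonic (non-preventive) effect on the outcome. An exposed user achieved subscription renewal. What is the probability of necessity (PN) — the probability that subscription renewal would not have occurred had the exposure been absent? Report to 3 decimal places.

p₁ = P(outcome | exposed) = 914/2017 = 0.45315
p₀ = P(outcome | unexposed) = 250/844 = 0.29621
Under exogeneity and monotonicity, PN = (p₁ − p₀) / p₁.
PN = (0.45315 − 0.29621) / 0.45315 = 0.15694 / 0.45315 ≈ 0.3463

PN ≈ 0.346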